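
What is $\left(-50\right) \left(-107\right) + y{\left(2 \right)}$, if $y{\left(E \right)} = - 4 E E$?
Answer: $5334$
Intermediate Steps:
$y{\left(E \right)} = - 4 E^{2}$
$\left(-50\right) \left(-107\right) + y{\left(2 \right)} = \left(-50\right) \left(-107\right) - 4 \cdot 2^{2} = 5350 - 16 = 5334$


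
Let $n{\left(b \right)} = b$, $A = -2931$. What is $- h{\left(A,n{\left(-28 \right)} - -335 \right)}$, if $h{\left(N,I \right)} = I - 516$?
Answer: $209$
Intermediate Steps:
$h{\left(N,I \right)} = -516 + I$
$- h{\left(A,n{\left(-28 \right)} - -335 \right)} = - (-516 - -307) = - (-516 + \left(-28 + 335\right)) = - (-516 + 307) = \left(-1\right) \left(-209\right) = 209$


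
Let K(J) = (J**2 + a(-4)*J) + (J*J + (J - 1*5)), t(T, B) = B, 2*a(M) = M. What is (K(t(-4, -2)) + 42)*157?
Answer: 7379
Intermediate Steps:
a(M) = M/2
K(J) = -5 - J + 2*J**2 (K(J) = (J**2 + ((1/2)*(-4))*J) + (J*J + (J - 1*5)) = (J**2 - 2*J) + (J**2 + (J - 5)) = (J**2 - 2*J) + (J**2 + (-5 + J)) = (J**2 - 2*J) + (-5 + J + J**2) = -5 - J + 2*J**2)
(K(t(-4, -2)) + 42)*157 = ((-5 - 1*(-2) + 2*(-2)**2) + 42)*157 = ((-5 + 2 + 2*4) + 42)*157 = ((-5 + 2 + 8) + 42)*157 = (5 + 42)*157 = 47*157 = 7379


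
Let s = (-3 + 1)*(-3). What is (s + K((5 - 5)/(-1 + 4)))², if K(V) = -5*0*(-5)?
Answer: 36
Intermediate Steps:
K(V) = 0 (K(V) = 0*(-5) = 0)
s = 6 (s = -2*(-3) = 6)
(s + K((5 - 5)/(-1 + 4)))² = (6 + 0)² = 6² = 36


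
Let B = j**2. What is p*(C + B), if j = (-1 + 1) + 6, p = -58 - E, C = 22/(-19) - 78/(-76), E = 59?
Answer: -159471/38 ≈ -4196.6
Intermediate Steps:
C = -5/38 (C = 22*(-1/19) - 78*(-1/76) = -22/19 + 39/38 = -5/38 ≈ -0.13158)
p = -117 (p = -58 - 1*59 = -58 - 59 = -117)
j = 6 (j = 0 + 6 = 6)
B = 36 (B = 6**2 = 36)
p*(C + B) = -117*(-5/38 + 36) = -117*1363/38 = -159471/38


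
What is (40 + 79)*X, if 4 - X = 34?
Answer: -3570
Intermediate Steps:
X = -30 (X = 4 - 1*34 = 4 - 34 = -30)
(40 + 79)*X = (40 + 79)*(-30) = 119*(-30) = -3570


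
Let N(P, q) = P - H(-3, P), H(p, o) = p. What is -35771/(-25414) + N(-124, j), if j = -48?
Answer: -3039323/25414 ≈ -119.59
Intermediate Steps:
N(P, q) = 3 + P (N(P, q) = P - 1*(-3) = P + 3 = 3 + P)
-35771/(-25414) + N(-124, j) = -35771/(-25414) + (3 - 124) = -35771*(-1/25414) - 121 = 35771/25414 - 121 = -3039323/25414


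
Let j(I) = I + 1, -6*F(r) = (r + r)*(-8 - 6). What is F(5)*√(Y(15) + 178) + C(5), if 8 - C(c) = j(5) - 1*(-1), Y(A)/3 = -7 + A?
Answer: 1 + 70*√202/3 ≈ 332.63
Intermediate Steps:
Y(A) = -21 + 3*A (Y(A) = 3*(-7 + A) = -21 + 3*A)
F(r) = 14*r/3 (F(r) = -(r + r)*(-8 - 6)/6 = -2*r*(-14)/6 = -(-14)*r/3 = 14*r/3)
j(I) = 1 + I
C(c) = 1 (C(c) = 8 - ((1 + 5) - 1*(-1)) = 8 - (6 + 1) = 8 - 1*7 = 8 - 7 = 1)
F(5)*√(Y(15) + 178) + C(5) = ((14/3)*5)*√((-21 + 3*15) + 178) + 1 = 70*√((-21 + 45) + 178)/3 + 1 = 70*√(24 + 178)/3 + 1 = 70*√202/3 + 1 = 1 + 70*√202/3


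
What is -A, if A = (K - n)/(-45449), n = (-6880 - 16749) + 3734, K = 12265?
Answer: 32160/45449 ≈ 0.70761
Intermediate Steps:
n = -19895 (n = -23629 + 3734 = -19895)
A = -32160/45449 (A = (12265 - 1*(-19895))/(-45449) = (12265 + 19895)*(-1/45449) = 32160*(-1/45449) = -32160/45449 ≈ -0.70761)
-A = -1*(-32160/45449) = 32160/45449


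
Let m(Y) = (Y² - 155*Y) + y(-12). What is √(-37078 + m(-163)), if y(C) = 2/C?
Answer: √531210/6 ≈ 121.47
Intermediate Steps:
m(Y) = -⅙ + Y² - 155*Y (m(Y) = (Y² - 155*Y) + 2/(-12) = (Y² - 155*Y) + 2*(-1/12) = (Y² - 155*Y) - ⅙ = -⅙ + Y² - 155*Y)
√(-37078 + m(-163)) = √(-37078 + (-⅙ + (-163)² - 155*(-163))) = √(-37078 + (-⅙ + 26569 + 25265)) = √(-37078 + 311003/6) = √(88535/6) = √531210/6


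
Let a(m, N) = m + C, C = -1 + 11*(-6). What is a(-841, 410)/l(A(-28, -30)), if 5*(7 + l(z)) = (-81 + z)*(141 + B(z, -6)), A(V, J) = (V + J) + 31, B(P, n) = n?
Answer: 908/2923 ≈ 0.31064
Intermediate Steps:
A(V, J) = 31 + J + V (A(V, J) = (J + V) + 31 = 31 + J + V)
l(z) = -2194 + 27*z (l(z) = -7 + ((-81 + z)*(141 - 6))/5 = -7 + ((-81 + z)*135)/5 = -7 + (-10935 + 135*z)/5 = -7 + (-2187 + 27*z) = -2194 + 27*z)
C = -67 (C = -1 - 66 = -67)
a(m, N) = -67 + m (a(m, N) = m - 67 = -67 + m)
a(-841, 410)/l(A(-28, -30)) = (-67 - 841)/(-2194 + 27*(31 - 30 - 28)) = -908/(-2194 + 27*(-27)) = -908/(-2194 - 729) = -908/(-2923) = -908*(-1/2923) = 908/2923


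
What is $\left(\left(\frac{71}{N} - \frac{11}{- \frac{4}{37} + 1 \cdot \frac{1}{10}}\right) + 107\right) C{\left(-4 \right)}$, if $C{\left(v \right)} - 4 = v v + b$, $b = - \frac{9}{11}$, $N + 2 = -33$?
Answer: $\frac{2943872}{105} \approx 28037.0$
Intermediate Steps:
$N = -35$ ($N = -2 - 33 = -35$)
$b = - \frac{9}{11}$ ($b = \left(-9\right) \frac{1}{11} = - \frac{9}{11} \approx -0.81818$)
$C{\left(v \right)} = \frac{35}{11} + v^{2}$ ($C{\left(v \right)} = 4 + \left(v v - \frac{9}{11}\right) = 4 + \left(v^{2} - \frac{9}{11}\right) = 4 + \left(- \frac{9}{11} + v^{2}\right) = \frac{35}{11} + v^{2}$)
$\left(\left(\frac{71}{N} - \frac{11}{- \frac{4}{37} + 1 \cdot \frac{1}{10}}\right) + 107\right) C{\left(-4 \right)} = \left(\left(\frac{71}{-35} - \frac{11}{- \frac{4}{37} + 1 \cdot \frac{1}{10}}\right) + 107\right) \left(\frac{35}{11} + \left(-4\right)^{2}\right) = \left(\left(71 \left(- \frac{1}{35}\right) - \frac{11}{\left(-4\right) \frac{1}{37} + 1 \cdot \frac{1}{10}}\right) + 107\right) \left(\frac{35}{11} + 16\right) = \left(\left(- \frac{71}{35} - \frac{11}{- \frac{4}{37} + \frac{1}{10}}\right) + 107\right) \frac{211}{11} = \left(\left(- \frac{71}{35} - \frac{11}{- \frac{3}{370}}\right) + 107\right) \frac{211}{11} = \left(\left(- \frac{71}{35} - - \frac{4070}{3}\right) + 107\right) \frac{211}{11} = \left(\left(- \frac{71}{35} + \frac{4070}{3}\right) + 107\right) \frac{211}{11} = \left(\frac{142237}{105} + 107\right) \frac{211}{11} = \frac{153472}{105} \cdot \frac{211}{11} = \frac{2943872}{105}$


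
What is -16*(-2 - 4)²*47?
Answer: -27072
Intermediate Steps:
-16*(-2 - 4)²*47 = -16*(-6)²*47 = -16*36*47 = -576*47 = -27072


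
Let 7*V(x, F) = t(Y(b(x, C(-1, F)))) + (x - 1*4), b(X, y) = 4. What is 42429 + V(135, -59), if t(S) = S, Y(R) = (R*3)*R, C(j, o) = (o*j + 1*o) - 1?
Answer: 297182/7 ≈ 42455.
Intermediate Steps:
C(j, o) = -1 + o + j*o (C(j, o) = (j*o + o) - 1 = (o + j*o) - 1 = -1 + o + j*o)
Y(R) = 3*R**2 (Y(R) = (3*R)*R = 3*R**2)
V(x, F) = 44/7 + x/7 (V(x, F) = (3*4**2 + (x - 1*4))/7 = (3*16 + (x - 4))/7 = (48 + (-4 + x))/7 = (44 + x)/7 = 44/7 + x/7)
42429 + V(135, -59) = 42429 + (44/7 + (1/7)*135) = 42429 + (44/7 + 135/7) = 42429 + 179/7 = 297182/7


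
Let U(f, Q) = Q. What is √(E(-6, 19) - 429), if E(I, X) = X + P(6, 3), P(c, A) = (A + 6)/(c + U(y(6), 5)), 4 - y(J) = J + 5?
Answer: I*√49511/11 ≈ 20.228*I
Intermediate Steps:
y(J) = -1 - J (y(J) = 4 - (J + 5) = 4 - (5 + J) = 4 + (-5 - J) = -1 - J)
P(c, A) = (6 + A)/(5 + c) (P(c, A) = (A + 6)/(c + 5) = (6 + A)/(5 + c))
E(I, X) = 9/11 + X (E(I, X) = X + (6 + 3)/(5 + 6) = X + 9/11 = 9/11 + X)
√(E(-6, 19) - 429) = √((9/11 + 19) - 429) = √(218/11 - 429) = √(-4501/11) = I*√49511/11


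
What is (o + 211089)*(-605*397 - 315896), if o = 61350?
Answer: -151498151559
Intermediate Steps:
(o + 211089)*(-605*397 - 315896) = (61350 + 211089)*(-605*397 - 315896) = 272439*(-240185 - 315896) = 272439*(-556081) = -151498151559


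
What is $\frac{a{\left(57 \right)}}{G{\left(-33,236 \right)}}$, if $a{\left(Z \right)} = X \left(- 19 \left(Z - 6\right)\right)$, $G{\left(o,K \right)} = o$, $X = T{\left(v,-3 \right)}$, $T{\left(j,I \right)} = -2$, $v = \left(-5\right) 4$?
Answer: $- \frac{646}{11} \approx -58.727$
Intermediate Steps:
$v = -20$
$X = -2$
$a{\left(Z \right)} = -228 + 38 Z$ ($a{\left(Z \right)} = - 2 \left(- 19 \left(Z - 6\right)\right) = - 2 \left(- 19 \left(-6 + Z\right)\right) = - 2 \left(114 - 19 Z\right) = -228 + 38 Z$)
$\frac{a{\left(57 \right)}}{G{\left(-33,236 \right)}} = \frac{-228 + 38 \cdot 57}{-33} = \left(-228 + 2166\right) \left(- \frac{1}{33}\right) = 1938 \left(- \frac{1}{33}\right) = - \frac{646}{11}$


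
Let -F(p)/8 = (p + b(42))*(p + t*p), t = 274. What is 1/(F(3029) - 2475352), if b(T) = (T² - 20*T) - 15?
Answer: -1/26244519752 ≈ -3.8103e-11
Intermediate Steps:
b(T) = -15 + T² - 20*T
F(p) = -2200*p*(909 + p) (F(p) = -8*(p + (-15 + 42² - 20*42))*(p + 274*p) = -8*(p + (-15 + 1764 - 840))*275*p = -8*(p + 909)*275*p = -8*(909 + p)*275*p = -2200*p*(909 + p))
1/(F(3029) - 2475352) = 1/(-2200*3029*(909 + 3029) - 2475352) = 1/(-2200*3029*3938 - 2475352) = 1/(-26242044400 - 2475352) = 1/(-26244519752) = -1/26244519752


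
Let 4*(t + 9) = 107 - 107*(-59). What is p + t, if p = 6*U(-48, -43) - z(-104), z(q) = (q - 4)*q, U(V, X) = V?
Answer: -9924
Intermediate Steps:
z(q) = q*(-4 + q) (z(q) = (-4 + q)*q = q*(-4 + q))
t = 1596 (t = -9 + (107 - 107*(-59))/4 = -9 + (107 + 6313)/4 = -9 + (1/4)*6420 = -9 + 1605 = 1596)
p = -11520 (p = 6*(-48) - (-104)*(-4 - 104) = -288 - (-104)*(-108) = -288 - 1*11232 = -288 - 11232 = -11520)
p + t = -11520 + 1596 = -9924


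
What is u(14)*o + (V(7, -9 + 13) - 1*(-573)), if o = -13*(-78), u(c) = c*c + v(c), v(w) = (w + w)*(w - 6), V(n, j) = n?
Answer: 426460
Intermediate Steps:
v(w) = 2*w*(-6 + w) (v(w) = (2*w)*(-6 + w) = 2*w*(-6 + w))
u(c) = c**2 + 2*c*(-6 + c) (u(c) = c*c + 2*c*(-6 + c) = c**2 + 2*c*(-6 + c))
o = 1014
u(14)*o + (V(7, -9 + 13) - 1*(-573)) = (3*14*(-4 + 14))*1014 + (7 - 1*(-573)) = (3*14*10)*1014 + (7 + 573) = 420*1014 + 580 = 425880 + 580 = 426460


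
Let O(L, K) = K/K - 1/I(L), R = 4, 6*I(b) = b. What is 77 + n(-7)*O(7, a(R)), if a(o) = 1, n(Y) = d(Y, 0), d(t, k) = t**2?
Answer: 84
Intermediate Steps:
I(b) = b/6
n(Y) = Y**2
O(L, K) = 1 - 6/L (O(L, K) = K/K - 1/(L/6) = 1 - 6/L)
77 + n(-7)*O(7, a(R)) = 77 + (-7)**2*((-6 + 7)/7) = 77 + 49*((1/7)*1) = 77 + 49*(1/7) = 77 + 7 = 84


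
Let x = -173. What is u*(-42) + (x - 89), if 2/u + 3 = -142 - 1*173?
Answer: -13872/53 ≈ -261.74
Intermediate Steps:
u = -1/159 (u = 2/(-3 + (-142 - 1*173)) = 2/(-3 + (-142 - 173)) = 2/(-3 - 315) = 2/(-318) = 2*(-1/318) = -1/159 ≈ -0.0062893)
u*(-42) + (x - 89) = -1/159*(-42) + (-173 - 89) = 14/53 - 262 = -13872/53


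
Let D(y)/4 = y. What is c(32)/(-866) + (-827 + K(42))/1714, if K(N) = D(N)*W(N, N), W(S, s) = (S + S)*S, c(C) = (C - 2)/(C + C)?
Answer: 8201034857/23749184 ≈ 345.32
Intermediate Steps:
c(C) = (-2 + C)/(2*C) (c(C) = (-2 + C)/((2*C)) = (-2 + C)*(1/(2*C)) = (-2 + C)/(2*C))
D(y) = 4*y
W(S, s) = 2*S² (W(S, s) = (2*S)*S = 2*S²)
K(N) = 8*N³ (K(N) = (4*N)*(2*N²) = 8*N³)
c(32)/(-866) + (-827 + K(42))/1714 = ((½)*(-2 + 32)/32)/(-866) + (-827 + 8*42³)/1714 = ((½)*(1/32)*30)*(-1/866) + (-827 + 8*74088)*(1/1714) = (15/32)*(-1/866) + (-827 + 592704)*(1/1714) = -15/27712 + 591877*(1/1714) = -15/27712 + 591877/1714 = 8201034857/23749184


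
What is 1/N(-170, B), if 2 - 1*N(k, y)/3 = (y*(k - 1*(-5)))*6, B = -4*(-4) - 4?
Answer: 1/35646 ≈ 2.8054e-5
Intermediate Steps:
B = 12 (B = 16 - 4 = 12)
N(k, y) = 6 - 18*y*(5 + k) (N(k, y) = 6 - 3*y*(k - 1*(-5))*6 = 6 - 3*y*(k + 5)*6 = 6 - 3*y*(5 + k)*6 = 6 - 18*y*(5 + k))
1/N(-170, B) = 1/(6 - 90*12 - 18*(-170)*12) = 1/(6 - 1080 + 36720) = 1/35646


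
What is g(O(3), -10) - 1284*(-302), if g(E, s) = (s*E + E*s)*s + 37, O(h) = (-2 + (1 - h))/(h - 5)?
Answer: 388205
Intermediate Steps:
O(h) = (-1 - h)/(-5 + h)
g(E, s) = 37 + 2*E*s² (g(E, s) = (E*s + E*s)*s + 37 = (2*E*s)*s + 37 = 2*E*s² + 37 = 37 + 2*E*s²)
g(O(3), -10) - 1284*(-302) = (37 + 2*((-1 - 1*3)/(-5 + 3))*(-10)²) - 1284*(-302) = (37 + 2*((-1 - 3)/(-2))*100) + 387768 = (37 + 2*(-½*(-4))*100) + 387768 = (37 + 2*2*100) + 387768 = (37 + 400) + 387768 = 437 + 387768 = 388205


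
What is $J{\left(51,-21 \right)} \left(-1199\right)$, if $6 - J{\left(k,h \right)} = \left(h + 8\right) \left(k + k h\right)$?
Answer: $15891546$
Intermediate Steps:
$J{\left(k,h \right)} = 6 - \left(8 + h\right) \left(k + h k\right)$ ($J{\left(k,h \right)} = 6 - \left(h + 8\right) \left(k + k h\right) = 6 - \left(8 + h\right) \left(k + h k\right)$)
$J{\left(51,-21 \right)} \left(-1199\right) = \left(6 - 408 - 51 \left(-21\right)^{2} - \left(-189\right) 51\right) \left(-1199\right) = \left(6 - 408 - 51 \cdot 441 + 9639\right) \left(-1199\right) = \left(6 - 408 - 22491 + 9639\right) \left(-1199\right) = \left(-13254\right) \left(-1199\right) = 15891546$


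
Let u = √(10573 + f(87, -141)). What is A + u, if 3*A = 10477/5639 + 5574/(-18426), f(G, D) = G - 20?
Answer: 26936236/51952107 + 4*√665 ≈ 103.67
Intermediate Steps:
f(G, D) = -20 + G
u = 4*√665 (u = √(10573 + (-20 + 87)) = √(10573 + 67) = √10640 = 4*√665 ≈ 103.15)
A = 26936236/51952107 (A = (10477/5639 + 5574/(-18426))/3 = (10477*(1/5639) + 5574*(-1/18426))/3 = (10477/5639 - 929/3071)/3 = (⅓)*(26936236/17317369) = 26936236/51952107 ≈ 0.51848)
A + u = 26936236/51952107 + 4*√665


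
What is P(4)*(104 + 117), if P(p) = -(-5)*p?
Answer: 4420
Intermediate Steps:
P(p) = 5*p
P(4)*(104 + 117) = (5*4)*(104 + 117) = 20*221 = 4420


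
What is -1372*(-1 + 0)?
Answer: 1372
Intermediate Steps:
-1372*(-1 + 0) = -1372*(-1) = 1372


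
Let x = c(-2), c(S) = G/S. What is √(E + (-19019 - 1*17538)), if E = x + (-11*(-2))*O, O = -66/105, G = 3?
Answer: I*√179204410/70 ≈ 191.24*I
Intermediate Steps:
c(S) = 3/S
x = -3/2 (x = 3/(-2) = 3*(-½) = -3/2 ≈ -1.5000)
O = -22/35 (O = -66*1/105 = -22/35 ≈ -0.62857)
E = -1073/70 (E = -3/2 - 11*(-2)*(-22/35) = -3/2 + 22*(-22/35) = -3/2 - 484/35 = -1073/70 ≈ -15.329)
√(E + (-19019 - 1*17538)) = √(-1073/70 + (-19019 - 1*17538)) = √(-1073/70 + (-19019 - 17538)) = √(-1073/70 - 36557) = √(-2560063/70) = I*√179204410/70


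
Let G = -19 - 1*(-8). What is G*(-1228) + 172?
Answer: 13680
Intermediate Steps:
G = -11 (G = -19 + 8 = -11)
G*(-1228) + 172 = -11*(-1228) + 172 = 13508 + 172 = 13680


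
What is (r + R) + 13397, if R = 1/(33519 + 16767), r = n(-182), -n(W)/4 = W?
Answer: 710289751/50286 ≈ 14125.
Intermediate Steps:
n(W) = -4*W
r = 728 (r = -4*(-182) = 728)
R = 1/50286 ≈ 1.9886e-5
(r + R) + 13397 = (728 + 1/50286) + 13397 = 36608209/50286 + 13397 = 710289751/50286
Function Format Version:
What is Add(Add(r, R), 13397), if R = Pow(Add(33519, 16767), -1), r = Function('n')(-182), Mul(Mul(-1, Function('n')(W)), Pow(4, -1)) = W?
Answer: Rational(710289751, 50286) ≈ 14125.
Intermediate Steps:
Function('n')(W) = Mul(-4, W)
r = 728 (r = Mul(-4, -182) = 728)
R = Rational(1, 50286) (R = Pow(50286, -1) = Rational(1, 50286) ≈ 1.9886e-5)
Add(Add(r, R), 13397) = Add(Add(728, Rational(1, 50286)), 13397) = Add(Rational(36608209, 50286), 13397) = Rational(710289751, 50286)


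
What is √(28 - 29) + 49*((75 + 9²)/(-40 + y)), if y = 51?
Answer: 7644/11 + I ≈ 694.91 + 1.0*I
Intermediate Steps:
√(28 - 29) + 49*((75 + 9²)/(-40 + y)) = √(28 - 29) + 49*((75 + 9²)/(-40 + 51)) = √(-1) + 49*((75 + 81)/11) = I + 49*(156*(1/11)) = I + 49*(156/11) = I + 7644/11 = 7644/11 + I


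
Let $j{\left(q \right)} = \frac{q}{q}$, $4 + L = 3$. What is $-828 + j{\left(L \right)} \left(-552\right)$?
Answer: $-1380$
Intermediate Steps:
$L = -1$ ($L = -4 + 3 = -1$)
$j{\left(q \right)} = 1$
$-828 + j{\left(L \right)} \left(-552\right) = -828 + 1 \left(-552\right) = -828 - 552 = -1380$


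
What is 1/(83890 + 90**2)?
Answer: 1/91990 ≈ 1.0871e-5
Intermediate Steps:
1/(83890 + 90**2) = 1/(83890 + 8100) = 1/91990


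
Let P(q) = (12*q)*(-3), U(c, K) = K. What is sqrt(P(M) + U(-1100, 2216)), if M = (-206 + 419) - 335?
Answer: 4*sqrt(413) ≈ 81.290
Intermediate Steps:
M = -122 (M = 213 - 335 = -122)
P(q) = -36*q
sqrt(P(M) + U(-1100, 2216)) = sqrt(-36*(-122) + 2216) = sqrt(4392 + 2216) = sqrt(6608) = 4*sqrt(413)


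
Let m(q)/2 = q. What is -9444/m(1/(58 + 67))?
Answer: -590250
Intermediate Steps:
m(q) = 2*q
-9444/m(1/(58 + 67)) = -9444/(2/(58 + 67)) = -9444/(2/125) = -9444/(2*(1/125)) = -9444/2/125 = -9444*125/2 = -590250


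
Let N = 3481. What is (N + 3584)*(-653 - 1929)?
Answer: -18241830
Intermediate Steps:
(N + 3584)*(-653 - 1929) = (3481 + 3584)*(-653 - 1929) = 7065*(-2582) = -18241830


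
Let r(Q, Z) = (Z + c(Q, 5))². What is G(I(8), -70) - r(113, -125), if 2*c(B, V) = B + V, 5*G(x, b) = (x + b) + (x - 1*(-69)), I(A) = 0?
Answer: -21781/5 ≈ -4356.2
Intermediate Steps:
G(x, b) = 69/5 + b/5 + 2*x/5 (G(x, b) = ((x + b) + (x - 1*(-69)))/5 = ((b + x) + (x + 69))/5 = ((b + x) + (69 + x))/5 = (69 + b + 2*x)/5 = 69/5 + b/5 + 2*x/5)
c(B, V) = B/2 + V/2 (c(B, V) = (B + V)/2 = B/2 + V/2)
r(Q, Z) = (5/2 + Z + Q/2)² (r(Q, Z) = (Z + (Q/2 + (½)*5))² = (Z + (Q/2 + 5/2))² = (Z + (5/2 + Q/2))² = (5/2 + Z + Q/2)²)
G(I(8), -70) - r(113, -125) = (69/5 + (⅕)*(-70) + (⅖)*0) - (5 + 113 + 2*(-125))²/4 = (69/5 - 14 + 0) - (5 + 113 - 250)²/4 = -⅕ - (-132)²/4 = -⅕ - 17424/4 = -⅕ - 1*4356 = -⅕ - 4356 = -21781/5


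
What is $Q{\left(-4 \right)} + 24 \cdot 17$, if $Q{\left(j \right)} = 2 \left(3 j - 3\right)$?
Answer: $378$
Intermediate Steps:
$Q{\left(j \right)} = -6 + 6 j$ ($Q{\left(j \right)} = 2 \left(-3 + 3 j\right) = -6 + 6 j$)
$Q{\left(-4 \right)} + 24 \cdot 17 = \left(-6 + 6 \left(-4\right)\right) + 24 \cdot 17 = \left(-6 - 24\right) + 408 = -30 + 408 = 378$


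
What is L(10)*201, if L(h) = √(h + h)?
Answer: 402*√5 ≈ 898.90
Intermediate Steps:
L(h) = √2*√h (L(h) = √(2*h) = √2*√h)
L(10)*201 = (√2*√10)*201 = (2*√5)*201 = 402*√5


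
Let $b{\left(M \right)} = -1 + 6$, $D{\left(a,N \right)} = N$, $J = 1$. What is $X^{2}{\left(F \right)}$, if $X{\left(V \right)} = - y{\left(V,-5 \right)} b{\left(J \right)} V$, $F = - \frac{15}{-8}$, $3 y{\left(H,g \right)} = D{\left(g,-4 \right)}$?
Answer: $\frac{625}{4} \approx 156.25$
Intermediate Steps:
$b{\left(M \right)} = 5$
$y{\left(H,g \right)} = - \frac{4}{3}$ ($y{\left(H,g \right)} = \frac{1}{3} \left(-4\right) = - \frac{4}{3}$)
$F = \frac{15}{8}$ ($F = \left(-15\right) \left(- \frac{1}{8}\right) = \frac{15}{8} \approx 1.875$)
$X{\left(V \right)} = \frac{20 V}{3}$ ($X{\left(V \right)} = \left(-1\right) \left(- \frac{4}{3}\right) 5 V = \frac{4}{3} \cdot 5 V = \frac{20 V}{3}$)
$X^{2}{\left(F \right)} = \left(\frac{20}{3} \cdot \frac{15}{8}\right)^{2} = \left(\frac{25}{2}\right)^{2} = \frac{625}{4}$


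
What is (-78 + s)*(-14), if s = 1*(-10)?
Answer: 1232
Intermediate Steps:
s = -10
(-78 + s)*(-14) = (-78 - 10)*(-14) = -88*(-14) = 1232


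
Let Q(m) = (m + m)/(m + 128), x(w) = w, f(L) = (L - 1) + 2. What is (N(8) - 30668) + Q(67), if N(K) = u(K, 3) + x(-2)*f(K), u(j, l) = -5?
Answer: -5984611/195 ≈ -30690.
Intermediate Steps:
f(L) = 1 + L (f(L) = (-1 + L) + 2 = 1 + L)
N(K) = -7 - 2*K (N(K) = -5 - 2*(1 + K) = -5 + (-2 - 2*K) = -7 - 2*K)
Q(m) = 2*m/(128 + m) (Q(m) = (2*m)/(128 + m) = 2*m/(128 + m))
(N(8) - 30668) + Q(67) = ((-7 - 2*8) - 30668) + 2*67/(128 + 67) = ((-7 - 16) - 30668) + 2*67/195 = (-23 - 30668) + 2*67*(1/195) = -30691 + 134/195 = -5984611/195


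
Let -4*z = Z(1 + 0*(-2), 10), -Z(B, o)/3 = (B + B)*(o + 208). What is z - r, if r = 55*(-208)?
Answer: 11767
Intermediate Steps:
Z(B, o) = -6*B*(208 + o) (Z(B, o) = -3*(B + B)*(o + 208) = -3*2*B*(208 + o) = -6*B*(208 + o))
r = -11440
z = 327 (z = -(-3)*(1 + 0*(-2))*(208 + 10)/2 = -(-3)*(1 + 0)*218/2 = -(-3)*218/2 = -1/4*(-1308) = 327)
z - r = 327 - 1*(-11440) = 327 + 11440 = 11767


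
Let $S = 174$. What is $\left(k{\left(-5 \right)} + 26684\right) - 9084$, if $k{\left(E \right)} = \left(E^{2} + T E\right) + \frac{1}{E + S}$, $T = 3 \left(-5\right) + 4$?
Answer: $\frac{2987921}{169} \approx 17680.0$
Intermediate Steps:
$T = -11$ ($T = -15 + 4 = -11$)
$k{\left(E \right)} = E^{2} + \frac{1}{174 + E} - 11 E$ ($k{\left(E \right)} = \left(E^{2} - 11 E\right) + \frac{1}{E + 174} = \left(E^{2} - 11 E\right) + \frac{1}{174 + E} = E^{2} + \frac{1}{174 + E} - 11 E$)
$\left(k{\left(-5 \right)} + 26684\right) - 9084 = \left(\frac{1 + \left(-5\right)^{3} - -9570 + 163 \left(-5\right)^{2}}{174 - 5} + 26684\right) - 9084 = \left(\frac{1 - 125 + 9570 + 163 \cdot 25}{169} + 26684\right) - 9084 = \left(\frac{1 - 125 + 9570 + 4075}{169} + 26684\right) - 9084 = \left(\frac{1}{169} \cdot 13521 + 26684\right) - 9084 = \left(\frac{13521}{169} + 26684\right) - 9084 = \frac{4523117}{169} - 9084 = \frac{2987921}{169}$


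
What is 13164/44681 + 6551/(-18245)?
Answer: -52528051/815204845 ≈ -0.064435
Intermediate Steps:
13164/44681 + 6551/(-18245) = 13164*(1/44681) + 6551*(-1/18245) = 13164/44681 - 6551/18245 = -52528051/815204845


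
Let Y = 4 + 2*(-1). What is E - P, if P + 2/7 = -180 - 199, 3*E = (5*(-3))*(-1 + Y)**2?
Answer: 2620/7 ≈ 374.29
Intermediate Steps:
Y = 2 (Y = 4 - 2 = 2)
E = -5 (E = ((5*(-3))*(-1 + 2)**2)/3 = (-15*1**2)/3 = (-15*1)/3 = (1/3)*(-15) = -5)
P = -2655/7 (P = -2/7 + (-180 - 199) = -2/7 - 379 = -2655/7 ≈ -379.29)
E - P = -5 - 1*(-2655/7) = -5 + 2655/7 = 2620/7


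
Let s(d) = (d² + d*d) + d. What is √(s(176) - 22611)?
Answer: √39517 ≈ 198.79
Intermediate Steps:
s(d) = d + 2*d² (s(d) = (d² + d²) + d = 2*d² + d = d + 2*d²)
√(s(176) - 22611) = √(176*(1 + 2*176) - 22611) = √(176*(1 + 352) - 22611) = √(176*353 - 22611) = √(62128 - 22611) = √39517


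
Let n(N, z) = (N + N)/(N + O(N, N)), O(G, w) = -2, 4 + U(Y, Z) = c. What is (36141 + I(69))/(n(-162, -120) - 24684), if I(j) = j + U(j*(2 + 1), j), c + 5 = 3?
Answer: -494788/337321 ≈ -1.4668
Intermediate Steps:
c = -2 (c = -5 + 3 = -2)
U(Y, Z) = -6 (U(Y, Z) = -4 - 2 = -6)
n(N, z) = 2*N/(-2 + N) (n(N, z) = (N + N)/(N - 2) = (2*N)/(-2 + N) = 2*N/(-2 + N))
I(j) = -6 + j (I(j) = j - 6 = -6 + j)
(36141 + I(69))/(n(-162, -120) - 24684) = (36141 + (-6 + 69))/(2*(-162)/(-2 - 162) - 24684) = (36141 + 63)/(2*(-162)/(-164) - 24684) = 36204/(2*(-162)*(-1/164) - 24684) = 36204/(81/41 - 24684) = 36204/(-1011963/41) = 36204*(-41/1011963) = -494788/337321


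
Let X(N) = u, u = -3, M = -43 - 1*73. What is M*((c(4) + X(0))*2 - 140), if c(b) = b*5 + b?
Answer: 11368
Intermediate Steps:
M = -116 (M = -43 - 73 = -116)
X(N) = -3
c(b) = 6*b (c(b) = 5*b + b = 6*b)
M*((c(4) + X(0))*2 - 140) = -116*((6*4 - 3)*2 - 140) = -116*((24 - 3)*2 - 140) = -116*(21*2 - 140) = -116*(42 - 140) = -116*(-98) = 11368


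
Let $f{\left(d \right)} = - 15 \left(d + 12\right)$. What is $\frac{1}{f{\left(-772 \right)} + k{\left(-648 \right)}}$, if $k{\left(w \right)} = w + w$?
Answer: $\frac{1}{10104} \approx 9.8971 \cdot 10^{-5}$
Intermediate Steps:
$k{\left(w \right)} = 2 w$
$f{\left(d \right)} = -180 - 15 d$ ($f{\left(d \right)} = - 15 \left(12 + d\right) = -180 - 15 d$)
$\frac{1}{f{\left(-772 \right)} + k{\left(-648 \right)}} = \frac{1}{\left(-180 - -11580\right) + 2 \left(-648\right)} = \frac{1}{\left(-180 + 11580\right) - 1296} = \frac{1}{11400 - 1296} = \frac{1}{10104}$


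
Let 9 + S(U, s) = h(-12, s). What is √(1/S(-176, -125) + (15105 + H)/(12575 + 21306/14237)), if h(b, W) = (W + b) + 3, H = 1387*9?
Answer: √1433515003008545026141/25604376083 ≈ 1.4787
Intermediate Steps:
H = 12483
h(b, W) = 3 + W + b
S(U, s) = -18 + s (S(U, s) = -9 + (3 + s - 12) = -9 + (-9 + s) = -18 + s)
√(1/S(-176, -125) + (15105 + H)/(12575 + 21306/14237)) = √(1/(-18 - 125) + (15105 + 12483)/(12575 + 21306/14237)) = √(1/(-143) + 27588/(12575 + 21306*(1/14237))) = √(-1/143 + 27588/(12575 + 21306/14237)) = √(-1/143 + 27588/(179051581/14237)) = √(-1/143 + 27588*(14237/179051581)) = √(-1/143 + 392770356/179051581) = √(55987109327/25604376083) = √1433515003008545026141/25604376083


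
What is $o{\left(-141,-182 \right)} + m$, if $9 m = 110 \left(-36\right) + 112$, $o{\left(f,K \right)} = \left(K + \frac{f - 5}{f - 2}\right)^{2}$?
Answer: $\frac{5949281848}{184041} \approx 32326.0$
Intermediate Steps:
$o{\left(f,K \right)} = \left(K + \frac{-5 + f}{-2 + f}\right)^{2}$
$m = - \frac{3848}{9}$ ($m = \frac{110 \left(-36\right) + 112}{9} = \frac{-3960 + 112}{9} = \frac{1}{9} \left(-3848\right) = - \frac{3848}{9} \approx -427.56$)
$o{\left(-141,-182 \right)} + m = \frac{\left(-5 - 141 - -364 - -25662\right)^{2}}{\left(-2 - 141\right)^{2}} - \frac{3848}{9} = \frac{\left(-5 - 141 + 364 + 25662\right)^{2}}{20449} - \frac{3848}{9} = \frac{25880^{2}}{20449} - \frac{3848}{9} = \frac{1}{20449} \cdot 669774400 - \frac{3848}{9} = \frac{669774400}{20449} - \frac{3848}{9} = \frac{5949281848}{184041}$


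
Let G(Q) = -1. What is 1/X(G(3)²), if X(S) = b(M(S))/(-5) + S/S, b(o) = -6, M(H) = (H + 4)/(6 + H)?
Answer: 5/11 ≈ 0.45455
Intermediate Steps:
M(H) = (4 + H)/(6 + H)
X(S) = 11/5 (X(S) = -6/(-5) + S/S = -6*(-⅕) + 1 = 6/5 + 1 = 11/5)
1/X(G(3)²) = 1/(11/5) = 5/11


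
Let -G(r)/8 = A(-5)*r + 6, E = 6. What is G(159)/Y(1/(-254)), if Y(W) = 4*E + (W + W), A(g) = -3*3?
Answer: 1447800/3047 ≈ 475.16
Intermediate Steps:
A(g) = -9
Y(W) = 24 + 2*W (Y(W) = 4*6 + (W + W) = 24 + 2*W)
G(r) = -48 + 72*r (G(r) = -8*(-9*r + 6) = -8*(6 - 9*r) = -48 + 72*r)
G(159)/Y(1/(-254)) = (-48 + 72*159)/(24 + 2/(-254)) = (-48 + 11448)/(24 + 2*(-1/254)) = 11400/(24 - 1/127) = 11400/(3047/127) = 11400*(127/3047) = 1447800/3047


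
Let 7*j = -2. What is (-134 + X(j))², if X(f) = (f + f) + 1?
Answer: 874225/49 ≈ 17841.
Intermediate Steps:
j = -2/7 (j = (⅐)*(-2) = -2/7 ≈ -0.28571)
X(f) = 1 + 2*f (X(f) = 2*f + 1 = 1 + 2*f)
(-134 + X(j))² = (-134 + (1 + 2*(-2/7)))² = (-134 + (1 - 4/7))² = (-134 + 3/7)² = (-935/7)² = 874225/49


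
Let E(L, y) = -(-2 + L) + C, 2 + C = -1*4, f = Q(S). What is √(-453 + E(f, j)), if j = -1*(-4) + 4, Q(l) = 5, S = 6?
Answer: I*√462 ≈ 21.494*I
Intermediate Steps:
f = 5
C = -6 (C = -2 - 1*4 = -2 - 4 = -6)
j = 8 (j = 4 + 4 = 8)
E(L, y) = -4 - L (E(L, y) = -(-2 + L) - 6 = (2 - L) - 6 = -4 - L)
√(-453 + E(f, j)) = √(-453 + (-4 - 1*5)) = √(-453 + (-4 - 5)) = √(-453 - 9) = √(-462) = I*√462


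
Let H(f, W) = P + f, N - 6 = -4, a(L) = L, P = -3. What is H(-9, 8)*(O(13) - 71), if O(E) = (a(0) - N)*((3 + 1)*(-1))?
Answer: 756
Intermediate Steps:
N = 2 (N = 6 - 4 = 2)
H(f, W) = -3 + f
O(E) = 8 (O(E) = (0 - 1*2)*((3 + 1)*(-1)) = (0 - 2)*(4*(-1)) = -2*(-4) = 8)
H(-9, 8)*(O(13) - 71) = (-3 - 9)*(8 - 71) = -12*(-63) = 756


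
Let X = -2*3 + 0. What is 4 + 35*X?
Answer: -206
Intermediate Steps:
X = -6 (X = -6 + 0 = -6)
4 + 35*X = 4 + 35*(-6) = 4 - 210 = -206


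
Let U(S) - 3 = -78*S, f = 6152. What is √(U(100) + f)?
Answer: I*√1645 ≈ 40.559*I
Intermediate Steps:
U(S) = 3 - 78*S
√(U(100) + f) = √((3 - 78*100) + 6152) = √((3 - 7800) + 6152) = √(-7797 + 6152) = √(-1645) = I*√1645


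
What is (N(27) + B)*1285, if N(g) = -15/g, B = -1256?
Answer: -14532065/9 ≈ -1.6147e+6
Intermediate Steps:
(N(27) + B)*1285 = (-15/27 - 1256)*1285 = (-15*1/27 - 1256)*1285 = (-5/9 - 1256)*1285 = -11309/9*1285 = -14532065/9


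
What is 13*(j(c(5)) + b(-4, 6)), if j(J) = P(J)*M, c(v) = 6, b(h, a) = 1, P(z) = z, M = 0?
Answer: 13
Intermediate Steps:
j(J) = 0 (j(J) = J*0 = 0)
13*(j(c(5)) + b(-4, 6)) = 13*(0 + 1) = 13*1 = 13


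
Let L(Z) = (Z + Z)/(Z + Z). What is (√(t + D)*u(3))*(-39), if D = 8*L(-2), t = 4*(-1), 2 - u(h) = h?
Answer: 78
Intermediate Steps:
L(Z) = 1 (L(Z) = (2*Z)/((2*Z)) = (2*Z)*(1/(2*Z)) = 1)
u(h) = 2 - h
t = -4
D = 8 (D = 8*1 = 8)
(√(t + D)*u(3))*(-39) = (√(-4 + 8)*(2 - 1*3))*(-39) = (√4*(2 - 3))*(-39) = (2*(-1))*(-39) = -2*(-39) = 78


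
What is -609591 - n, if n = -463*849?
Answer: -216504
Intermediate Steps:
n = -393087
-609591 - n = -609591 - 1*(-393087) = -609591 + 393087 = -216504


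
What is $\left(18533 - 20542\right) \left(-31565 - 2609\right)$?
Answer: $68655566$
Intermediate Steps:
$\left(18533 - 20542\right) \left(-31565 - 2609\right) = \left(-2009\right) \left(-34174\right) = 68655566$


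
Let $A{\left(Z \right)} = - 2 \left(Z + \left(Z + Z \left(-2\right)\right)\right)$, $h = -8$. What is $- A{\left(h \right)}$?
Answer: $0$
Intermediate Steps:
$A{\left(Z \right)} = 0$ ($A{\left(Z \right)} = - 2 \left(Z + \left(Z - 2 Z\right)\right) = - 2 \left(Z - Z\right) = \left(-2\right) 0 = 0$)
$- A{\left(h \right)} = \left(-1\right) 0 = 0$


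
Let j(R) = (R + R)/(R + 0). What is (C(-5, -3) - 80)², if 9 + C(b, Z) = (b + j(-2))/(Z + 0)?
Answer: 7744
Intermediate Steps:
j(R) = 2 (j(R) = (2*R)/R = 2)
C(b, Z) = -9 + (2 + b)/Z (C(b, Z) = -9 + (b + 2)/(Z + 0) = -9 + (2 + b)/Z)
(C(-5, -3) - 80)² = ((2 - 5 - 9*(-3))/(-3) - 80)² = (-(2 - 5 + 27)/3 - 80)² = (-⅓*24 - 80)² = (-8 - 80)² = (-88)² = 7744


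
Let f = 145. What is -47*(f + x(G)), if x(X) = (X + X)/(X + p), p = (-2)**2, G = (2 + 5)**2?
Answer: -365801/53 ≈ -6901.9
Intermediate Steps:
G = 49 (G = 7**2 = 49)
p = 4
x(X) = 2*X/(4 + X) (x(X) = (X + X)/(X + 4) = (2*X)/(4 + X) = 2*X/(4 + X))
-47*(f + x(G)) = -47*(145 + 2*49/(4 + 49)) = -47*(145 + 2*49/53) = -47*(145 + 2*49*(1/53)) = -47*(145 + 98/53) = -47*7783/53 = -365801/53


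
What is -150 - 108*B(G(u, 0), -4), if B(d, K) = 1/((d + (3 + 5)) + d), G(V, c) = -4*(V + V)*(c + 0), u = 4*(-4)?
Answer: -327/2 ≈ -163.50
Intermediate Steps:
u = -16
G(V, c) = -8*V*c (G(V, c) = -4*2*V*c = -8*V*c)
B(d, K) = 1/(8 + 2*d) (B(d, K) = 1/((d + 8) + d) = 1/((8 + d) + d) = 1/(8 + 2*d))
-150 - 108*B(G(u, 0), -4) = -150 - 54/(4 - 8*(-16)*0) = -150 - 54/(4 + 0) = -150 - 54/4 = -150 - 108*⅛ = -150 - 27/2 = -327/2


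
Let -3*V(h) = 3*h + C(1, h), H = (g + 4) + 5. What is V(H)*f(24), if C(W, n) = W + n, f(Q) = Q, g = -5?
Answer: -136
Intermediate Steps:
H = 4 (H = (-5 + 4) + 5 = -1 + 5 = 4)
V(h) = -⅓ - 4*h/3 (V(h) = -(3*h + (1 + h))/3 = -(1 + 4*h)/3 = -⅓ - 4*h/3)
V(H)*f(24) = (-⅓ - 4/3*4)*24 = (-⅓ - 16/3)*24 = -17/3*24 = -136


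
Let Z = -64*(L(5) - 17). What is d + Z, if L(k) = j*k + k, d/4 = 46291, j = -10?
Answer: 189132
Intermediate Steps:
d = 185164 (d = 4*46291 = 185164)
L(k) = -9*k (L(k) = -10*k + k = -9*k)
Z = 3968 (Z = -64*(-9*5 - 17) = -64*(-45 - 17) = -64*(-62) = 3968)
d + Z = 185164 + 3968 = 189132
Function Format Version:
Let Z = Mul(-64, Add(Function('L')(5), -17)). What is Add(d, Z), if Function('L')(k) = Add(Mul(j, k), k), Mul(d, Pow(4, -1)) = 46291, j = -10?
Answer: 189132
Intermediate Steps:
d = 185164 (d = Mul(4, 46291) = 185164)
Function('L')(k) = Mul(-9, k) (Function('L')(k) = Add(Mul(-10, k), k) = Mul(-9, k))
Z = 3968 (Z = Mul(-64, Add(Mul(-9, 5), -17)) = Mul(-64, Add(-45, -17)) = Mul(-64, -62) = 3968)
Add(d, Z) = Add(185164, 3968) = 189132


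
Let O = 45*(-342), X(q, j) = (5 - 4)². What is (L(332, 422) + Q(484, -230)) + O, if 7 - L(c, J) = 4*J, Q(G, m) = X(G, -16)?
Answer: -17070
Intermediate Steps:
X(q, j) = 1 (X(q, j) = 1² = 1)
Q(G, m) = 1
O = -15390
L(c, J) = 7 - 4*J
(L(332, 422) + Q(484, -230)) + O = ((7 - 4*422) + 1) - 15390 = ((7 - 1688) + 1) - 15390 = (-1681 + 1) - 15390 = -1680 - 15390 = -17070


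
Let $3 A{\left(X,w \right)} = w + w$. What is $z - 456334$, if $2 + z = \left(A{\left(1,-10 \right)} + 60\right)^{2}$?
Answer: $- \frac{4081424}{9} \approx -4.5349 \cdot 10^{5}$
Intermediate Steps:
$A{\left(X,w \right)} = \frac{2 w}{3}$ ($A{\left(X,w \right)} = \frac{w + w}{3} = \frac{2 w}{3}$)
$z = \frac{25582}{9}$ ($z = -2 + \left(\frac{2}{3} \left(-10\right) + 60\right)^{2} = -2 + \left(- \frac{20}{3} + 60\right)^{2} = -2 + \left(\frac{160}{3}\right)^{2} = -2 + \frac{25600}{9} = \frac{25582}{9} \approx 2842.4$)
$z - 456334 = \frac{25582}{9} - 456334 = - \frac{4081424}{9}$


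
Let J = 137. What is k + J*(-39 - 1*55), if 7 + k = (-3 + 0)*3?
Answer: -12894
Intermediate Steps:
k = -16 (k = -7 + (-3 + 0)*3 = -7 - 3*3 = -7 - 9 = -16)
k + J*(-39 - 1*55) = -16 + 137*(-39 - 1*55) = -16 + 137*(-39 - 55) = -16 + 137*(-94) = -16 - 12878 = -12894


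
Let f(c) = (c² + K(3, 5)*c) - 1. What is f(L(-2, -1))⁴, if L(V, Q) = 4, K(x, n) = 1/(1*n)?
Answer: 38950081/625 ≈ 62320.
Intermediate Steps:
K(x, n) = 1/n
f(c) = -1 + c² + c/5 (f(c) = (c² + c/5) - 1 = -1 + c² + c/5)
f(L(-2, -1))⁴ = (-1 + 4² + (⅕)*4)⁴ = (-1 + 16 + ⅘)⁴ = (79/5)⁴ = 38950081/625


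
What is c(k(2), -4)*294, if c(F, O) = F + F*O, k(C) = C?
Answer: -1764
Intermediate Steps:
c(k(2), -4)*294 = (2*(1 - 4))*294 = (2*(-3))*294 = -6*294 = -1764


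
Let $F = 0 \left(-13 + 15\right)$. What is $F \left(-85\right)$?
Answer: $0$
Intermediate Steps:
$F = 0$ ($F = 0 \cdot 2 = 0$)
$F \left(-85\right) = 0 \left(-85\right) = 0$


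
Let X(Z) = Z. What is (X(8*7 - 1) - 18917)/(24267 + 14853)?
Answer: -9431/19560 ≈ -0.48216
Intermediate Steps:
(X(8*7 - 1) - 18917)/(24267 + 14853) = ((8*7 - 1) - 18917)/(24267 + 14853) = ((56 - 1) - 18917)/39120 = (55 - 18917)*(1/39120) = -18862*1/39120 = -9431/19560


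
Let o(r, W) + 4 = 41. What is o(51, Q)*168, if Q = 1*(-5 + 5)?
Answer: 6216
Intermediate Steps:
Q = 0 (Q = 1*0 = 0)
o(r, W) = 37 (o(r, W) = -4 + 41 = 37)
o(51, Q)*168 = 37*168 = 6216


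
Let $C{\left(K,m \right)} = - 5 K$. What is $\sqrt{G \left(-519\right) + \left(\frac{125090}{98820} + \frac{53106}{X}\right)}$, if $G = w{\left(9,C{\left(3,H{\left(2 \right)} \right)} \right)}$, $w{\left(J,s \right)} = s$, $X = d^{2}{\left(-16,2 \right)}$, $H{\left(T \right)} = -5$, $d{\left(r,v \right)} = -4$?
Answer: $\frac{\sqrt{53554814458}}{2196} \approx 105.38$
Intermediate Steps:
$X = 16$ ($X = \left(-4\right)^{2} = 16$)
$G = -15$ ($G = \left(-5\right) 3 = -15$)
$\sqrt{G \left(-519\right) + \left(\frac{125090}{98820} + \frac{53106}{X}\right)} = \sqrt{\left(-15\right) \left(-519\right) + \left(\frac{125090}{98820} + \frac{53106}{16}\right)} = \sqrt{7785 + \left(125090 \cdot \frac{1}{98820} + 53106 \cdot \frac{1}{16}\right)} = \sqrt{7785 + \left(\frac{12509}{9882} + \frac{26553}{8}\right)} = \sqrt{7785 + \frac{131248409}{39528}} = \sqrt{\frac{438973889}{39528}} = \frac{\sqrt{53554814458}}{2196}$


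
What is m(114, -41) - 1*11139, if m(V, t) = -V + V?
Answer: -11139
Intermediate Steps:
m(V, t) = 0
m(114, -41) - 1*11139 = 0 - 1*11139 = 0 - 11139 = -11139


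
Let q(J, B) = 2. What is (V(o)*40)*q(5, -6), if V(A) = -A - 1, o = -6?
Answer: 400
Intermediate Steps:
V(A) = -1 - A
(V(o)*40)*q(5, -6) = ((-1 - 1*(-6))*40)*2 = ((-1 + 6)*40)*2 = (5*40)*2 = 200*2 = 400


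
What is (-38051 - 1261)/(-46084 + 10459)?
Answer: 13104/11875 ≈ 1.1035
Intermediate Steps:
(-38051 - 1261)/(-46084 + 10459) = -39312/(-35625) = -39312*(-1/35625) = 13104/11875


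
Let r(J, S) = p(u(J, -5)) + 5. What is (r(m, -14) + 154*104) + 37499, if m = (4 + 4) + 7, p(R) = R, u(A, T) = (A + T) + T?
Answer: 53525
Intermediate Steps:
u(A, T) = A + 2*T
m = 15 (m = 8 + 7 = 15)
r(J, S) = -5 + J (r(J, S) = (J + 2*(-5)) + 5 = (J - 10) + 5 = (-10 + J) + 5 = -5 + J)
(r(m, -14) + 154*104) + 37499 = ((-5 + 15) + 154*104) + 37499 = (10 + 16016) + 37499 = 16026 + 37499 = 53525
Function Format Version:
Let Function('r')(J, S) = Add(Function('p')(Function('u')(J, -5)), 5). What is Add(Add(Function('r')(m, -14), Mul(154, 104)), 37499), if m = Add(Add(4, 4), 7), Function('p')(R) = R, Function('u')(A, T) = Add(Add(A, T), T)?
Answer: 53525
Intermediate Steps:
Function('u')(A, T) = Add(A, Mul(2, T))
m = 15 (m = Add(8, 7) = 15)
Function('r')(J, S) = Add(-5, J) (Function('r')(J, S) = Add(Add(J, Mul(2, -5)), 5) = Add(Add(J, -10), 5) = Add(Add(-10, J), 5) = Add(-5, J))
Add(Add(Function('r')(m, -14), Mul(154, 104)), 37499) = Add(Add(Add(-5, 15), Mul(154, 104)), 37499) = Add(Add(10, 16016), 37499) = Add(16026, 37499) = 53525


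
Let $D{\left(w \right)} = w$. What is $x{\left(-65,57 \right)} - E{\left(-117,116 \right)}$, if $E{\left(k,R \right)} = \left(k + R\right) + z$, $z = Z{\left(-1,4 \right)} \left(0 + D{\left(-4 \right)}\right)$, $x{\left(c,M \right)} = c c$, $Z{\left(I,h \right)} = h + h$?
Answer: $4258$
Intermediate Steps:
$Z{\left(I,h \right)} = 2 h$
$x{\left(c,M \right)} = c^{2}$
$z = -32$ ($z = 2 \cdot 4 \left(0 - 4\right) = 8 \left(-4\right) = -32$)
$E{\left(k,R \right)} = -32 + R + k$ ($E{\left(k,R \right)} = \left(k + R\right) - 32 = \left(R + k\right) - 32 = -32 + R + k$)
$x{\left(-65,57 \right)} - E{\left(-117,116 \right)} = \left(-65\right)^{2} - \left(-32 + 116 - 117\right) = 4225 - -33 = 4225 + 33 = 4258$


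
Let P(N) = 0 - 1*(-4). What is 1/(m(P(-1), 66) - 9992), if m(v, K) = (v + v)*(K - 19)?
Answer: -1/9616 ≈ -0.00010399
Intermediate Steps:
P(N) = 4 (P(N) = 0 + 4 = 4)
m(v, K) = 2*v*(-19 + K) (m(v, K) = (2*v)*(-19 + K) = 2*v*(-19 + K))
1/(m(P(-1), 66) - 9992) = 1/(2*4*(-19 + 66) - 9992) = 1/(2*4*47 - 9992) = 1/(376 - 9992) = 1/(-9616) = -1/9616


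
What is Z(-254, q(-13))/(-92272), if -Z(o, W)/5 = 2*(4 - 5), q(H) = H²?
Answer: -5/46136 ≈ -0.00010838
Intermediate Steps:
Z(o, W) = 10 (Z(o, W) = -10*(4 - 5) = -10*(-1) = -5*(-2) = 10)
Z(-254, q(-13))/(-92272) = 10/(-92272) = 10*(-1/92272) = -5/46136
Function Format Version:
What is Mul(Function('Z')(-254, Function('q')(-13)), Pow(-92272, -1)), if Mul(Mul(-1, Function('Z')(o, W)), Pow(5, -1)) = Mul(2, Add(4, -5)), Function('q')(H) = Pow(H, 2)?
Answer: Rational(-5, 46136) ≈ -0.00010838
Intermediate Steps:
Function('Z')(o, W) = 10 (Function('Z')(o, W) = Mul(-5, Mul(2, Add(4, -5))) = Mul(-5, Mul(2, -1)) = Mul(-5, -2) = 10)
Mul(Function('Z')(-254, Function('q')(-13)), Pow(-92272, -1)) = Mul(10, Pow(-92272, -1)) = Mul(10, Rational(-1, 92272)) = Rational(-5, 46136)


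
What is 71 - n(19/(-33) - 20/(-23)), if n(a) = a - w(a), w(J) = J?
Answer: 71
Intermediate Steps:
n(a) = 0 (n(a) = a - a = 0)
71 - n(19/(-33) - 20/(-23)) = 71 - 1*0 = 71 + 0 = 71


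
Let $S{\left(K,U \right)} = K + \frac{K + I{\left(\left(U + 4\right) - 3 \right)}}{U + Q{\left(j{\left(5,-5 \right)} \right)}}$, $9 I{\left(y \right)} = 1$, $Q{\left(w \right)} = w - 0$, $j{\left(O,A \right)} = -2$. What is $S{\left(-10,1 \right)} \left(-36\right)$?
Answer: $4$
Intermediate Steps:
$Q{\left(w \right)} = w$ ($Q{\left(w \right)} = w + 0 = w$)
$I{\left(y \right)} = \frac{1}{9}$ ($I{\left(y \right)} = \frac{1}{9} \cdot 1 = \frac{1}{9}$)
$S{\left(K,U \right)} = K + \frac{\frac{1}{9} + K}{-2 + U}$ ($S{\left(K,U \right)} = K + \frac{K + \frac{1}{9}}{U - 2} = K + \frac{\frac{1}{9} + K}{-2 + U}$)
$S{\left(-10,1 \right)} \left(-36\right) = \frac{\frac{1}{9} - -10 - 10}{-2 + 1} \left(-36\right) = \frac{\frac{1}{9} + 10 - 10}{-1} \left(-36\right) = \left(-1\right) \frac{1}{9} \left(-36\right) = \left(- \frac{1}{9}\right) \left(-36\right) = 4$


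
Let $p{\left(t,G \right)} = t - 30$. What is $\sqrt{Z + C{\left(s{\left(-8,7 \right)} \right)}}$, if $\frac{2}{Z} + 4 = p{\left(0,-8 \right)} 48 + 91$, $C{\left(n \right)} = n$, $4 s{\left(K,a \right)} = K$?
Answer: $\frac{2 i \sqrt{915981}}{1353} \approx 1.4147 i$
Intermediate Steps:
$s{\left(K,a \right)} = \frac{K}{4}$
$p{\left(t,G \right)} = -30 + t$ ($p{\left(t,G \right)} = t - 30 = -30 + t$)
$Z = - \frac{2}{1353}$ ($Z = \frac{2}{-4 + \left(\left(-30 + 0\right) 48 + 91\right)} = \frac{2}{-4 + \left(\left(-30\right) 48 + 91\right)} = \frac{2}{-4 + \left(-1440 + 91\right)} = \frac{2}{-4 - 1349} = \frac{2}{-1353} = 2 \left(- \frac{1}{1353}\right) = - \frac{2}{1353} \approx -0.0014782$)
$\sqrt{Z + C{\left(s{\left(-8,7 \right)} \right)}} = \sqrt{- \frac{2}{1353} + \frac{1}{4} \left(-8\right)} = \sqrt{- \frac{2}{1353} - 2} = \sqrt{- \frac{2708}{1353}} = \frac{2 i \sqrt{915981}}{1353}$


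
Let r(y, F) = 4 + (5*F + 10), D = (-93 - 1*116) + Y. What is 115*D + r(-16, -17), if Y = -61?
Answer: -31121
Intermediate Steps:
D = -270 (D = (-93 - 1*116) - 61 = (-93 - 116) - 61 = -209 - 61 = -270)
r(y, F) = 14 + 5*F (r(y, F) = 4 + (10 + 5*F) = 14 + 5*F)
115*D + r(-16, -17) = 115*(-270) + (14 + 5*(-17)) = -31050 + (14 - 85) = -31050 - 71 = -31121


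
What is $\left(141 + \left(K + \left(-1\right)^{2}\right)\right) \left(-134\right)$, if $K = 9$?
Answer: $-20234$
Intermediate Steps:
$\left(141 + \left(K + \left(-1\right)^{2}\right)\right) \left(-134\right) = \left(141 + \left(9 + \left(-1\right)^{2}\right)\right) \left(-134\right) = \left(141 + \left(9 + 1\right)\right) \left(-134\right) = \left(141 + 10\right) \left(-134\right) = 151 \left(-134\right) = -20234$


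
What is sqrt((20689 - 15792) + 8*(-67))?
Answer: 7*sqrt(89) ≈ 66.038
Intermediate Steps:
sqrt((20689 - 15792) + 8*(-67)) = sqrt(4897 - 536) = sqrt(4361) = 7*sqrt(89)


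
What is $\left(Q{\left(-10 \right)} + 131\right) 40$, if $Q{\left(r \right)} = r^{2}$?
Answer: $9240$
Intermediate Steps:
$\left(Q{\left(-10 \right)} + 131\right) 40 = \left(\left(-10\right)^{2} + 131\right) 40 = \left(100 + 131\right) 40 = 231 \cdot 40 = 9240$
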